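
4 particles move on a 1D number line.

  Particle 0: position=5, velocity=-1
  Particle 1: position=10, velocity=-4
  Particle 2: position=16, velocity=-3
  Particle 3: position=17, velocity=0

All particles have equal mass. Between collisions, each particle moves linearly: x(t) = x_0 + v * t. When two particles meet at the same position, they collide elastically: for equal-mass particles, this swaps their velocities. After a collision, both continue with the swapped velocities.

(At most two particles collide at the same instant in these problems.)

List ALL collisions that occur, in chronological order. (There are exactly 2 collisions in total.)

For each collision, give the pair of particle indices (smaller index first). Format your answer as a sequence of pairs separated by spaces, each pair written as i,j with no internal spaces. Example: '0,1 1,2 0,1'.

Collision at t=5/3: particles 0 and 1 swap velocities; positions: p0=10/3 p1=10/3 p2=11 p3=17; velocities now: v0=-4 v1=-1 v2=-3 v3=0
Collision at t=11/2: particles 1 and 2 swap velocities; positions: p0=-12 p1=-1/2 p2=-1/2 p3=17; velocities now: v0=-4 v1=-3 v2=-1 v3=0

Answer: 0,1 1,2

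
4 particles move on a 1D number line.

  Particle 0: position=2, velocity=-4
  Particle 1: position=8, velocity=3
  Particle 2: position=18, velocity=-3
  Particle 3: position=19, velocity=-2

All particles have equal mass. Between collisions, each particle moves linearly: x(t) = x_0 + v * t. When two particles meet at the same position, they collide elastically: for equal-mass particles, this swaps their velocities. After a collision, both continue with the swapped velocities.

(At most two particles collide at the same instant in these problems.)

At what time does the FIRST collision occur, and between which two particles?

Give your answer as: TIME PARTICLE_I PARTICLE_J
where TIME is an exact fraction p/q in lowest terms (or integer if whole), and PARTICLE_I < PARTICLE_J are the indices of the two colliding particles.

Pair (0,1): pos 2,8 vel -4,3 -> not approaching (rel speed -7 <= 0)
Pair (1,2): pos 8,18 vel 3,-3 -> gap=10, closing at 6/unit, collide at t=5/3
Pair (2,3): pos 18,19 vel -3,-2 -> not approaching (rel speed -1 <= 0)
Earliest collision: t=5/3 between 1 and 2

Answer: 5/3 1 2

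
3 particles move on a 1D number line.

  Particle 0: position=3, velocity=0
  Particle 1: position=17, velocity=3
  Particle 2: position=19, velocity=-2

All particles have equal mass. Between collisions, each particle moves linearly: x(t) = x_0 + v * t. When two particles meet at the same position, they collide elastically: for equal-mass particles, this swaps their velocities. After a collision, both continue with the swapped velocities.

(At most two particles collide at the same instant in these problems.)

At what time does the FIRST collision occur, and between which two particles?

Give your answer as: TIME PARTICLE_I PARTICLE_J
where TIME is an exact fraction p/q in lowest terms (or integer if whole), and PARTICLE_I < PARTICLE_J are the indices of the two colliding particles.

Pair (0,1): pos 3,17 vel 0,3 -> not approaching (rel speed -3 <= 0)
Pair (1,2): pos 17,19 vel 3,-2 -> gap=2, closing at 5/unit, collide at t=2/5
Earliest collision: t=2/5 between 1 and 2

Answer: 2/5 1 2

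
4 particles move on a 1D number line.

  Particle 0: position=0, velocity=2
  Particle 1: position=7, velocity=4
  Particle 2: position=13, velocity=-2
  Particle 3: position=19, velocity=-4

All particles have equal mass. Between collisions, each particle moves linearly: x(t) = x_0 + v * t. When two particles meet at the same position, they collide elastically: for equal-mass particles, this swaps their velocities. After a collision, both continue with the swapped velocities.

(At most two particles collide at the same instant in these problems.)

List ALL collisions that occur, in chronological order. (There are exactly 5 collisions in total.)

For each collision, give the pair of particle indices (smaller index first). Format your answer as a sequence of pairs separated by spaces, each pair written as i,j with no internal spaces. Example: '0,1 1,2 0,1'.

Collision at t=1: particles 1 and 2 swap velocities; positions: p0=2 p1=11 p2=11 p3=15; velocities now: v0=2 v1=-2 v2=4 v3=-4
Collision at t=3/2: particles 2 and 3 swap velocities; positions: p0=3 p1=10 p2=13 p3=13; velocities now: v0=2 v1=-2 v2=-4 v3=4
Collision at t=3: particles 1 and 2 swap velocities; positions: p0=6 p1=7 p2=7 p3=19; velocities now: v0=2 v1=-4 v2=-2 v3=4
Collision at t=19/6: particles 0 and 1 swap velocities; positions: p0=19/3 p1=19/3 p2=20/3 p3=59/3; velocities now: v0=-4 v1=2 v2=-2 v3=4
Collision at t=13/4: particles 1 and 2 swap velocities; positions: p0=6 p1=13/2 p2=13/2 p3=20; velocities now: v0=-4 v1=-2 v2=2 v3=4

Answer: 1,2 2,3 1,2 0,1 1,2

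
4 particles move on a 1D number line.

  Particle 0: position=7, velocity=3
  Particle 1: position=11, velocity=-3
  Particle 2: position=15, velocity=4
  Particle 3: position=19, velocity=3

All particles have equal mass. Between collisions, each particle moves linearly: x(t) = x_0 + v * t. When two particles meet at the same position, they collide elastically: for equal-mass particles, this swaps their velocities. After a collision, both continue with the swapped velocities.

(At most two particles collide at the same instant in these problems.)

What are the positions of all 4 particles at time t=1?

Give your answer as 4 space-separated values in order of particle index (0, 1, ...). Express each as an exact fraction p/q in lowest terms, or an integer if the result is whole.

Answer: 8 10 19 22

Derivation:
Collision at t=2/3: particles 0 and 1 swap velocities; positions: p0=9 p1=9 p2=53/3 p3=21; velocities now: v0=-3 v1=3 v2=4 v3=3
Advance to t=1 (no further collisions before then); velocities: v0=-3 v1=3 v2=4 v3=3; positions = 8 10 19 22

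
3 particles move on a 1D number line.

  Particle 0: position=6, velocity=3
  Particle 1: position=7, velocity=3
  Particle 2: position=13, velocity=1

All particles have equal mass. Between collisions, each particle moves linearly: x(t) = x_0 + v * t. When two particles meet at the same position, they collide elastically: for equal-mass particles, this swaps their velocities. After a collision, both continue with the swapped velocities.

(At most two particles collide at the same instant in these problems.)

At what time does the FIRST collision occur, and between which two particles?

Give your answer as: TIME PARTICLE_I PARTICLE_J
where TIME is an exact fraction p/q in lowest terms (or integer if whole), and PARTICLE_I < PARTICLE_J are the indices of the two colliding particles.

Pair (0,1): pos 6,7 vel 3,3 -> not approaching (rel speed 0 <= 0)
Pair (1,2): pos 7,13 vel 3,1 -> gap=6, closing at 2/unit, collide at t=3
Earliest collision: t=3 between 1 and 2

Answer: 3 1 2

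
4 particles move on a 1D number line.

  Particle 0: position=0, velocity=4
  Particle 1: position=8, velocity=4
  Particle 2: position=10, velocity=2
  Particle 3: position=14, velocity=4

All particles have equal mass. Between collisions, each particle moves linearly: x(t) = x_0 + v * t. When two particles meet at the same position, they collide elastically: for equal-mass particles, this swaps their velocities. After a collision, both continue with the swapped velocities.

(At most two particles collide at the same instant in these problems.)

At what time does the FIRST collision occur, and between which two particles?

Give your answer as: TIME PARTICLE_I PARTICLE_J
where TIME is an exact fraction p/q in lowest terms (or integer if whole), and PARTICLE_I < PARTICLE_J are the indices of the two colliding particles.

Answer: 1 1 2

Derivation:
Pair (0,1): pos 0,8 vel 4,4 -> not approaching (rel speed 0 <= 0)
Pair (1,2): pos 8,10 vel 4,2 -> gap=2, closing at 2/unit, collide at t=1
Pair (2,3): pos 10,14 vel 2,4 -> not approaching (rel speed -2 <= 0)
Earliest collision: t=1 between 1 and 2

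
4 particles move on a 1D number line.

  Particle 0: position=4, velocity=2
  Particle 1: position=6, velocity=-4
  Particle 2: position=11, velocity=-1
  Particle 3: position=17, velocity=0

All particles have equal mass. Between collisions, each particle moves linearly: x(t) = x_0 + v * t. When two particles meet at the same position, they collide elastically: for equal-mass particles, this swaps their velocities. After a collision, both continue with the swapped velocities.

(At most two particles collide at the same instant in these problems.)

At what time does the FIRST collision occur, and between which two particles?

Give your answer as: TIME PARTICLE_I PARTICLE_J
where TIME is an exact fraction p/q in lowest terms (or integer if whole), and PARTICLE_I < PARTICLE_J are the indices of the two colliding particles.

Pair (0,1): pos 4,6 vel 2,-4 -> gap=2, closing at 6/unit, collide at t=1/3
Pair (1,2): pos 6,11 vel -4,-1 -> not approaching (rel speed -3 <= 0)
Pair (2,3): pos 11,17 vel -1,0 -> not approaching (rel speed -1 <= 0)
Earliest collision: t=1/3 between 0 and 1

Answer: 1/3 0 1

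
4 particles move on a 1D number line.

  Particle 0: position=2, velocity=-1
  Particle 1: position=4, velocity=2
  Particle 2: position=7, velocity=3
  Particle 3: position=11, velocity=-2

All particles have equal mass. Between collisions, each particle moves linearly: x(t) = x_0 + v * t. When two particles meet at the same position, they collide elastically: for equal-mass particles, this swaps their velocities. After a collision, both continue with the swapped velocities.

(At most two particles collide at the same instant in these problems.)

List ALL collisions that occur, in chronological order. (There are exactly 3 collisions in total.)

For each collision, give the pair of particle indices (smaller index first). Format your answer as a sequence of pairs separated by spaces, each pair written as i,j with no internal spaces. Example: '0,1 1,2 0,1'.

Collision at t=4/5: particles 2 and 3 swap velocities; positions: p0=6/5 p1=28/5 p2=47/5 p3=47/5; velocities now: v0=-1 v1=2 v2=-2 v3=3
Collision at t=7/4: particles 1 and 2 swap velocities; positions: p0=1/4 p1=15/2 p2=15/2 p3=49/4; velocities now: v0=-1 v1=-2 v2=2 v3=3
Collision at t=9: particles 0 and 1 swap velocities; positions: p0=-7 p1=-7 p2=22 p3=34; velocities now: v0=-2 v1=-1 v2=2 v3=3

Answer: 2,3 1,2 0,1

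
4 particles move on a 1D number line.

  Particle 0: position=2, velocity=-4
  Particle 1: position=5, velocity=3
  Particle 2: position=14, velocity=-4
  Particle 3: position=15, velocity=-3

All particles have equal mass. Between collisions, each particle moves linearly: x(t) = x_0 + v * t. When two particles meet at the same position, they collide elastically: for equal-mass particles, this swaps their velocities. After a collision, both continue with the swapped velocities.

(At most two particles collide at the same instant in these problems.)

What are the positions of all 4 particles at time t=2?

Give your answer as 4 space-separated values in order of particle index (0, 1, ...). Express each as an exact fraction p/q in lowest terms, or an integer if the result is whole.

Answer: -6 6 9 11

Derivation:
Collision at t=9/7: particles 1 and 2 swap velocities; positions: p0=-22/7 p1=62/7 p2=62/7 p3=78/7; velocities now: v0=-4 v1=-4 v2=3 v3=-3
Collision at t=5/3: particles 2 and 3 swap velocities; positions: p0=-14/3 p1=22/3 p2=10 p3=10; velocities now: v0=-4 v1=-4 v2=-3 v3=3
Advance to t=2 (no further collisions before then); velocities: v0=-4 v1=-4 v2=-3 v3=3; positions = -6 6 9 11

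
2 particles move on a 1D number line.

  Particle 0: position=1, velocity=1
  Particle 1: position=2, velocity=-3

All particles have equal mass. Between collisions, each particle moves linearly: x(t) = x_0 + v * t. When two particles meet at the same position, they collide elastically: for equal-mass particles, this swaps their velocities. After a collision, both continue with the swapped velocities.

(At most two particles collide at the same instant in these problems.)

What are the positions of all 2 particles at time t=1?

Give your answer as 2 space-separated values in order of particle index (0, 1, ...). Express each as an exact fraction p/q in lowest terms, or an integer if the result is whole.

Collision at t=1/4: particles 0 and 1 swap velocities; positions: p0=5/4 p1=5/4; velocities now: v0=-3 v1=1
Advance to t=1 (no further collisions before then); velocities: v0=-3 v1=1; positions = -1 2

Answer: -1 2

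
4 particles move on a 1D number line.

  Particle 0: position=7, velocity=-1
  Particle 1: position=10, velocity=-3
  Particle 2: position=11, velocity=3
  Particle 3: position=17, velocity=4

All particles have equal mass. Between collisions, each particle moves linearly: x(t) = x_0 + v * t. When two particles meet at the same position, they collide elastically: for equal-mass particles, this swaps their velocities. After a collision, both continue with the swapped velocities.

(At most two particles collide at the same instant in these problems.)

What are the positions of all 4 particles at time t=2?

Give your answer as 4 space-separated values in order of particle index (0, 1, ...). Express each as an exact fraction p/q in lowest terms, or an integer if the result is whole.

Answer: 4 5 17 25

Derivation:
Collision at t=3/2: particles 0 and 1 swap velocities; positions: p0=11/2 p1=11/2 p2=31/2 p3=23; velocities now: v0=-3 v1=-1 v2=3 v3=4
Advance to t=2 (no further collisions before then); velocities: v0=-3 v1=-1 v2=3 v3=4; positions = 4 5 17 25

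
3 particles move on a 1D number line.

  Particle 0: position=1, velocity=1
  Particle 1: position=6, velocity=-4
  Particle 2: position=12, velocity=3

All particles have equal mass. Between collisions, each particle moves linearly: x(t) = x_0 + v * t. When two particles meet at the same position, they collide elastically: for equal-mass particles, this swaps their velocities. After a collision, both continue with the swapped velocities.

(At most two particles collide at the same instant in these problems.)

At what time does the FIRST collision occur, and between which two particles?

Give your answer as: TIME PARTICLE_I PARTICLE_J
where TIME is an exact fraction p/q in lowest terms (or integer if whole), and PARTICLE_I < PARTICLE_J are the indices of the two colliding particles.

Pair (0,1): pos 1,6 vel 1,-4 -> gap=5, closing at 5/unit, collide at t=1
Pair (1,2): pos 6,12 vel -4,3 -> not approaching (rel speed -7 <= 0)
Earliest collision: t=1 between 0 and 1

Answer: 1 0 1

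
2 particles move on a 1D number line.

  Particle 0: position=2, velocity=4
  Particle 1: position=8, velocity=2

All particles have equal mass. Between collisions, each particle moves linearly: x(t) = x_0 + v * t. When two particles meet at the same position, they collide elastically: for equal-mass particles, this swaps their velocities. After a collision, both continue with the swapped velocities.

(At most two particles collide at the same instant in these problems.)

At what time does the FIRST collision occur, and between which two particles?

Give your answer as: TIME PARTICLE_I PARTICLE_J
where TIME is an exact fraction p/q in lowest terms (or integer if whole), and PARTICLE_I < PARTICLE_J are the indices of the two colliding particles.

Pair (0,1): pos 2,8 vel 4,2 -> gap=6, closing at 2/unit, collide at t=3
Earliest collision: t=3 between 0 and 1

Answer: 3 0 1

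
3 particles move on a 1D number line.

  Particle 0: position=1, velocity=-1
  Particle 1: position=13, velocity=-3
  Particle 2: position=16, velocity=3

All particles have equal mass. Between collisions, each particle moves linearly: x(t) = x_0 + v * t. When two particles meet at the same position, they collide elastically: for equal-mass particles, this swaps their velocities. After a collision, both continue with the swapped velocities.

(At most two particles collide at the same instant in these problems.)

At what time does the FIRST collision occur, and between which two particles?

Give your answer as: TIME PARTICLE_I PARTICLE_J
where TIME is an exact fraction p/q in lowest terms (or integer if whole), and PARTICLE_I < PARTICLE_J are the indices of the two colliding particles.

Pair (0,1): pos 1,13 vel -1,-3 -> gap=12, closing at 2/unit, collide at t=6
Pair (1,2): pos 13,16 vel -3,3 -> not approaching (rel speed -6 <= 0)
Earliest collision: t=6 between 0 and 1

Answer: 6 0 1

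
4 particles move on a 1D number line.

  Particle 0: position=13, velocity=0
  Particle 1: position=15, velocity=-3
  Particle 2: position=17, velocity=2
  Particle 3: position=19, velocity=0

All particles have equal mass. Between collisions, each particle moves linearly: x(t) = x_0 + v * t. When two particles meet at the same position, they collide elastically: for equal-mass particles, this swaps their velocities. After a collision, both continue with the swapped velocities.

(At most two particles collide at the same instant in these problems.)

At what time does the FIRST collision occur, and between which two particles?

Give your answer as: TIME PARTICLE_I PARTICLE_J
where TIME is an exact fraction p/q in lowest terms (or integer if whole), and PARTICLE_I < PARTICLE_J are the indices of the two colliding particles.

Pair (0,1): pos 13,15 vel 0,-3 -> gap=2, closing at 3/unit, collide at t=2/3
Pair (1,2): pos 15,17 vel -3,2 -> not approaching (rel speed -5 <= 0)
Pair (2,3): pos 17,19 vel 2,0 -> gap=2, closing at 2/unit, collide at t=1
Earliest collision: t=2/3 between 0 and 1

Answer: 2/3 0 1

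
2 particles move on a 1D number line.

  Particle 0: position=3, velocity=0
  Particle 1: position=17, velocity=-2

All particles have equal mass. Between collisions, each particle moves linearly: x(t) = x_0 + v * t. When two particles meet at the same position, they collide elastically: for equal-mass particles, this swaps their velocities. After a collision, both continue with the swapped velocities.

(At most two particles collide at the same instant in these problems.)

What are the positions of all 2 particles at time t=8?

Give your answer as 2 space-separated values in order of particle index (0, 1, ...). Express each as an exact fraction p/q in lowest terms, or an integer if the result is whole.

Collision at t=7: particles 0 and 1 swap velocities; positions: p0=3 p1=3; velocities now: v0=-2 v1=0
Advance to t=8 (no further collisions before then); velocities: v0=-2 v1=0; positions = 1 3

Answer: 1 3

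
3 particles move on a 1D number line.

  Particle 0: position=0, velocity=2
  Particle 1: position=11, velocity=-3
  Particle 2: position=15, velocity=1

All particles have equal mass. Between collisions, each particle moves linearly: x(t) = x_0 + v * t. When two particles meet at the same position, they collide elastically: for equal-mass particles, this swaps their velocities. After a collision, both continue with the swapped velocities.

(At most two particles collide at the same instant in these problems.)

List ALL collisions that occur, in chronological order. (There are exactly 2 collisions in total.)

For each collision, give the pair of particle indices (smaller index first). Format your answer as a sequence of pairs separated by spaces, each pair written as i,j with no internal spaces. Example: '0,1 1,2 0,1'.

Collision at t=11/5: particles 0 and 1 swap velocities; positions: p0=22/5 p1=22/5 p2=86/5; velocities now: v0=-3 v1=2 v2=1
Collision at t=15: particles 1 and 2 swap velocities; positions: p0=-34 p1=30 p2=30; velocities now: v0=-3 v1=1 v2=2

Answer: 0,1 1,2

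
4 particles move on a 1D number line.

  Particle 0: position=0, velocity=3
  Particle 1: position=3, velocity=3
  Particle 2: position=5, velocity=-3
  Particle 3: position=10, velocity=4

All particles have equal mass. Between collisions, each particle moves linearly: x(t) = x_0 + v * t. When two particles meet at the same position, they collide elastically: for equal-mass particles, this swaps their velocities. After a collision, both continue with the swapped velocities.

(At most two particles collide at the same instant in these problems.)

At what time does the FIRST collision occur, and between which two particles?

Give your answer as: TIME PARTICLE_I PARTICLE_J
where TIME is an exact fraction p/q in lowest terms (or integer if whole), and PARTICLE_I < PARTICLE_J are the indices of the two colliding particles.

Pair (0,1): pos 0,3 vel 3,3 -> not approaching (rel speed 0 <= 0)
Pair (1,2): pos 3,5 vel 3,-3 -> gap=2, closing at 6/unit, collide at t=1/3
Pair (2,3): pos 5,10 vel -3,4 -> not approaching (rel speed -7 <= 0)
Earliest collision: t=1/3 between 1 and 2

Answer: 1/3 1 2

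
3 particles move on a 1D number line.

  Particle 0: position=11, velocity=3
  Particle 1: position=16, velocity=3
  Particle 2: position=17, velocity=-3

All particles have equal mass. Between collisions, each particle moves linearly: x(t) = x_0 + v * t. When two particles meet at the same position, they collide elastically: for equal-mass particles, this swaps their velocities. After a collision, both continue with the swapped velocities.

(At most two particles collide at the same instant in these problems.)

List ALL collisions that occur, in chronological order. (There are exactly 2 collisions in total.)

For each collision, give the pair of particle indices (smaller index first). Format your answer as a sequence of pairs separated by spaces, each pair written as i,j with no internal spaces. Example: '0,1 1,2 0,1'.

Collision at t=1/6: particles 1 and 2 swap velocities; positions: p0=23/2 p1=33/2 p2=33/2; velocities now: v0=3 v1=-3 v2=3
Collision at t=1: particles 0 and 1 swap velocities; positions: p0=14 p1=14 p2=19; velocities now: v0=-3 v1=3 v2=3

Answer: 1,2 0,1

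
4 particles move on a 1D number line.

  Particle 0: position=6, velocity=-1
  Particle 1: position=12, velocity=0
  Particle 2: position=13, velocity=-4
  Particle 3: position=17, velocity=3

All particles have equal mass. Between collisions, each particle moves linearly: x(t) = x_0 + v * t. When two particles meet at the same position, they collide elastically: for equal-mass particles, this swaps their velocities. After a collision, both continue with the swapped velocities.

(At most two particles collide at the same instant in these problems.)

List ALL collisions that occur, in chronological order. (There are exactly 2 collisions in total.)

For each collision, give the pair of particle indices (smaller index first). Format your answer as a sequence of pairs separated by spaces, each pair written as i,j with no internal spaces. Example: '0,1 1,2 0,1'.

Answer: 1,2 0,1

Derivation:
Collision at t=1/4: particles 1 and 2 swap velocities; positions: p0=23/4 p1=12 p2=12 p3=71/4; velocities now: v0=-1 v1=-4 v2=0 v3=3
Collision at t=7/3: particles 0 and 1 swap velocities; positions: p0=11/3 p1=11/3 p2=12 p3=24; velocities now: v0=-4 v1=-1 v2=0 v3=3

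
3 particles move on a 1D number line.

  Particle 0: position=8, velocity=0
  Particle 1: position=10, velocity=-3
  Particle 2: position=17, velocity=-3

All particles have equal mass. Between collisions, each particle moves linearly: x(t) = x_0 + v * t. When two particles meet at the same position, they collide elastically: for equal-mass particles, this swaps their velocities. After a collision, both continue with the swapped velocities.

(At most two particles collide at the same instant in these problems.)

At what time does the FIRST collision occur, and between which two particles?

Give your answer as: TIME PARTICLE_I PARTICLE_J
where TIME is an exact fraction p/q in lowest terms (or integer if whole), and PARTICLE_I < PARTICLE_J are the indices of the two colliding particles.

Pair (0,1): pos 8,10 vel 0,-3 -> gap=2, closing at 3/unit, collide at t=2/3
Pair (1,2): pos 10,17 vel -3,-3 -> not approaching (rel speed 0 <= 0)
Earliest collision: t=2/3 between 0 and 1

Answer: 2/3 0 1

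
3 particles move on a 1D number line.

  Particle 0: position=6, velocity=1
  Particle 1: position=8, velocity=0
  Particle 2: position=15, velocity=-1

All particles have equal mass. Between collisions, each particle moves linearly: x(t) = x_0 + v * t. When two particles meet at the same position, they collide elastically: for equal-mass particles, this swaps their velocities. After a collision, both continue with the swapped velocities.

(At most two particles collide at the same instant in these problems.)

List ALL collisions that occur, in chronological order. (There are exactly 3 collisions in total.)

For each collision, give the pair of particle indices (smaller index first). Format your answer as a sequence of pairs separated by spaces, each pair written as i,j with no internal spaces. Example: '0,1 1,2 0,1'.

Collision at t=2: particles 0 and 1 swap velocities; positions: p0=8 p1=8 p2=13; velocities now: v0=0 v1=1 v2=-1
Collision at t=9/2: particles 1 and 2 swap velocities; positions: p0=8 p1=21/2 p2=21/2; velocities now: v0=0 v1=-1 v2=1
Collision at t=7: particles 0 and 1 swap velocities; positions: p0=8 p1=8 p2=13; velocities now: v0=-1 v1=0 v2=1

Answer: 0,1 1,2 0,1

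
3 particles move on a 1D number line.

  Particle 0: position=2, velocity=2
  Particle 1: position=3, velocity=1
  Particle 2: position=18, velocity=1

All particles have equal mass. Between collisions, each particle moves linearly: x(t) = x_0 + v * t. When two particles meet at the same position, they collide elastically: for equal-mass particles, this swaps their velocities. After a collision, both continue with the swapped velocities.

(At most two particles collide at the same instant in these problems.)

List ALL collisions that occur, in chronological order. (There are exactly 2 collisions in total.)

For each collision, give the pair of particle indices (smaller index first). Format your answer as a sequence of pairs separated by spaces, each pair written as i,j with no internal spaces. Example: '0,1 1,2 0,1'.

Collision at t=1: particles 0 and 1 swap velocities; positions: p0=4 p1=4 p2=19; velocities now: v0=1 v1=2 v2=1
Collision at t=16: particles 1 and 2 swap velocities; positions: p0=19 p1=34 p2=34; velocities now: v0=1 v1=1 v2=2

Answer: 0,1 1,2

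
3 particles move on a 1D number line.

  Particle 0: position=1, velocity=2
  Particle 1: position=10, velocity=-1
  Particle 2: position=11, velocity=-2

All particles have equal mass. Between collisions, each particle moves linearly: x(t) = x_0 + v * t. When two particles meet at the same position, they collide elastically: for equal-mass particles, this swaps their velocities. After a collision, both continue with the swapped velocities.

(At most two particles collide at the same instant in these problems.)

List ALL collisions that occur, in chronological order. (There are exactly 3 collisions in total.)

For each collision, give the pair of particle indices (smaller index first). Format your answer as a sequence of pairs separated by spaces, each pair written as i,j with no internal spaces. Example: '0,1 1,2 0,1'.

Collision at t=1: particles 1 and 2 swap velocities; positions: p0=3 p1=9 p2=9; velocities now: v0=2 v1=-2 v2=-1
Collision at t=5/2: particles 0 and 1 swap velocities; positions: p0=6 p1=6 p2=15/2; velocities now: v0=-2 v1=2 v2=-1
Collision at t=3: particles 1 and 2 swap velocities; positions: p0=5 p1=7 p2=7; velocities now: v0=-2 v1=-1 v2=2

Answer: 1,2 0,1 1,2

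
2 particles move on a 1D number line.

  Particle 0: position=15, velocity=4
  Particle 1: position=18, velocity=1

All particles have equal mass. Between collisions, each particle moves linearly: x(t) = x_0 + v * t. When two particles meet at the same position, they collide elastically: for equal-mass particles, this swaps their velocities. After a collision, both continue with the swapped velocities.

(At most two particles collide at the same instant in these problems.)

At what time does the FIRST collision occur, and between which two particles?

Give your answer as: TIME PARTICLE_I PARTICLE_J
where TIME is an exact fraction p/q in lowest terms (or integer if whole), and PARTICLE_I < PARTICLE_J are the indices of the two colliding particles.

Pair (0,1): pos 15,18 vel 4,1 -> gap=3, closing at 3/unit, collide at t=1
Earliest collision: t=1 between 0 and 1

Answer: 1 0 1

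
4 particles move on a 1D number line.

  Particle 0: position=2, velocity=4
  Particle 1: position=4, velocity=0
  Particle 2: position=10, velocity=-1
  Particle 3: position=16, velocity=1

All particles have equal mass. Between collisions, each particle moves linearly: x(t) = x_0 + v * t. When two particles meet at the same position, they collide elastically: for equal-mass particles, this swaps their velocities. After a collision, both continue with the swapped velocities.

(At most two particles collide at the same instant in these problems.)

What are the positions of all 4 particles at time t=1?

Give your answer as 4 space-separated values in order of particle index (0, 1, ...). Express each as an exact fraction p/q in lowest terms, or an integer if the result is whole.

Collision at t=1/2: particles 0 and 1 swap velocities; positions: p0=4 p1=4 p2=19/2 p3=33/2; velocities now: v0=0 v1=4 v2=-1 v3=1
Advance to t=1 (no further collisions before then); velocities: v0=0 v1=4 v2=-1 v3=1; positions = 4 6 9 17

Answer: 4 6 9 17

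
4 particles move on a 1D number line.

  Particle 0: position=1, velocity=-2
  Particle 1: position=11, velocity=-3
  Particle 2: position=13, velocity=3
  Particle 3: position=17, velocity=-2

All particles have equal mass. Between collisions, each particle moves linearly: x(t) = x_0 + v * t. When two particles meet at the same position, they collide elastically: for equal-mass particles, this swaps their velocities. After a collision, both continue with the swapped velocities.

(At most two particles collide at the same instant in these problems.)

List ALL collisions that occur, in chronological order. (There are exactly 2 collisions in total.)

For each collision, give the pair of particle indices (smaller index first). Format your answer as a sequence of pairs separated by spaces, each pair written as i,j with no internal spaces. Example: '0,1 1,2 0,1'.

Answer: 2,3 0,1

Derivation:
Collision at t=4/5: particles 2 and 3 swap velocities; positions: p0=-3/5 p1=43/5 p2=77/5 p3=77/5; velocities now: v0=-2 v1=-3 v2=-2 v3=3
Collision at t=10: particles 0 and 1 swap velocities; positions: p0=-19 p1=-19 p2=-3 p3=43; velocities now: v0=-3 v1=-2 v2=-2 v3=3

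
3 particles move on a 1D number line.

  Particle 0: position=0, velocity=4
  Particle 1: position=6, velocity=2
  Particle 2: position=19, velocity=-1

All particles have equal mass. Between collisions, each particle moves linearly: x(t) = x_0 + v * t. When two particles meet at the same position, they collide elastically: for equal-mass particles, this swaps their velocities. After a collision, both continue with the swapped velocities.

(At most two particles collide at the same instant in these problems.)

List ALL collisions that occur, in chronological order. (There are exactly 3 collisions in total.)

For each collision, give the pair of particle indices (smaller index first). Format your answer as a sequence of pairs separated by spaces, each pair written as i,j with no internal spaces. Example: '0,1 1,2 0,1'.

Collision at t=3: particles 0 and 1 swap velocities; positions: p0=12 p1=12 p2=16; velocities now: v0=2 v1=4 v2=-1
Collision at t=19/5: particles 1 and 2 swap velocities; positions: p0=68/5 p1=76/5 p2=76/5; velocities now: v0=2 v1=-1 v2=4
Collision at t=13/3: particles 0 and 1 swap velocities; positions: p0=44/3 p1=44/3 p2=52/3; velocities now: v0=-1 v1=2 v2=4

Answer: 0,1 1,2 0,1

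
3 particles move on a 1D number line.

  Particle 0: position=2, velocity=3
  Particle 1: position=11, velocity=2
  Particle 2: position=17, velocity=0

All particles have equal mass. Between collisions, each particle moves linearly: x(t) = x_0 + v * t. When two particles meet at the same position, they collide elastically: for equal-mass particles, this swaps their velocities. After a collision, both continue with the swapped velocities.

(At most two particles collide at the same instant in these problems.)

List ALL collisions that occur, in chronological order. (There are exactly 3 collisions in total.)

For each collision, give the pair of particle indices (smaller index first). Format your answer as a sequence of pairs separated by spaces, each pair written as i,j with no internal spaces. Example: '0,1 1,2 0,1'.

Answer: 1,2 0,1 1,2

Derivation:
Collision at t=3: particles 1 and 2 swap velocities; positions: p0=11 p1=17 p2=17; velocities now: v0=3 v1=0 v2=2
Collision at t=5: particles 0 and 1 swap velocities; positions: p0=17 p1=17 p2=21; velocities now: v0=0 v1=3 v2=2
Collision at t=9: particles 1 and 2 swap velocities; positions: p0=17 p1=29 p2=29; velocities now: v0=0 v1=2 v2=3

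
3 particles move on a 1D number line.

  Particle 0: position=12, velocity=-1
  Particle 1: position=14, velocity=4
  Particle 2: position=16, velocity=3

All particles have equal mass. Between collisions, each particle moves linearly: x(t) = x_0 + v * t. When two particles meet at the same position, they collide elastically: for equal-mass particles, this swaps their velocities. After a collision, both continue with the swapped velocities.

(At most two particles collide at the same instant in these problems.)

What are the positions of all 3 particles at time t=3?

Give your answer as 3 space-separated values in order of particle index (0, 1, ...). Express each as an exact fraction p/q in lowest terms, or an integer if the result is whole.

Answer: 9 25 26

Derivation:
Collision at t=2: particles 1 and 2 swap velocities; positions: p0=10 p1=22 p2=22; velocities now: v0=-1 v1=3 v2=4
Advance to t=3 (no further collisions before then); velocities: v0=-1 v1=3 v2=4; positions = 9 25 26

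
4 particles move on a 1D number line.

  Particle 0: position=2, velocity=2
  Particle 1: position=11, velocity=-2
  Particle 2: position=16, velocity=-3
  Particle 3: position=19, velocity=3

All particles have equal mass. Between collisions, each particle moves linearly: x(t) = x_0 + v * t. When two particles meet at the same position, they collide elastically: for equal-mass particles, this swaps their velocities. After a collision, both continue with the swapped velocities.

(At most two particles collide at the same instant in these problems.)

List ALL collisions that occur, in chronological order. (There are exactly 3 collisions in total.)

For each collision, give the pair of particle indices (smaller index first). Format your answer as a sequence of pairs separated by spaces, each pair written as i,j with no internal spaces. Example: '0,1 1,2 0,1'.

Answer: 0,1 1,2 0,1

Derivation:
Collision at t=9/4: particles 0 and 1 swap velocities; positions: p0=13/2 p1=13/2 p2=37/4 p3=103/4; velocities now: v0=-2 v1=2 v2=-3 v3=3
Collision at t=14/5: particles 1 and 2 swap velocities; positions: p0=27/5 p1=38/5 p2=38/5 p3=137/5; velocities now: v0=-2 v1=-3 v2=2 v3=3
Collision at t=5: particles 0 and 1 swap velocities; positions: p0=1 p1=1 p2=12 p3=34; velocities now: v0=-3 v1=-2 v2=2 v3=3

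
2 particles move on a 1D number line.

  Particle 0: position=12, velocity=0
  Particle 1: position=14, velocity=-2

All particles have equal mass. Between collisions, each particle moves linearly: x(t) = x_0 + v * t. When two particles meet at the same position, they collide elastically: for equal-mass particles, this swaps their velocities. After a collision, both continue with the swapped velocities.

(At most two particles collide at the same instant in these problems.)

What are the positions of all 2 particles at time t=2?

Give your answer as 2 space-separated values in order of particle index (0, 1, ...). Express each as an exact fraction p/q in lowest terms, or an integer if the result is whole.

Collision at t=1: particles 0 and 1 swap velocities; positions: p0=12 p1=12; velocities now: v0=-2 v1=0
Advance to t=2 (no further collisions before then); velocities: v0=-2 v1=0; positions = 10 12

Answer: 10 12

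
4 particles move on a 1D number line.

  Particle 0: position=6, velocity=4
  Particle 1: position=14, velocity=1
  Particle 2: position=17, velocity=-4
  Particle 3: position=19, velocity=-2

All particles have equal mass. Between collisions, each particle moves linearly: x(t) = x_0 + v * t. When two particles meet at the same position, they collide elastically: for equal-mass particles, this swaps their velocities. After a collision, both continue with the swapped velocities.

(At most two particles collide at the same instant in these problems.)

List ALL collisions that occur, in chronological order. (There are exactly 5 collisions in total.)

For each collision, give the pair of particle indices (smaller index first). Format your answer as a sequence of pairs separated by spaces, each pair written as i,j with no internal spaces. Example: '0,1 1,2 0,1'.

Answer: 1,2 0,1 2,3 1,2 2,3

Derivation:
Collision at t=3/5: particles 1 and 2 swap velocities; positions: p0=42/5 p1=73/5 p2=73/5 p3=89/5; velocities now: v0=4 v1=-4 v2=1 v3=-2
Collision at t=11/8: particles 0 and 1 swap velocities; positions: p0=23/2 p1=23/2 p2=123/8 p3=65/4; velocities now: v0=-4 v1=4 v2=1 v3=-2
Collision at t=5/3: particles 2 and 3 swap velocities; positions: p0=31/3 p1=38/3 p2=47/3 p3=47/3; velocities now: v0=-4 v1=4 v2=-2 v3=1
Collision at t=13/6: particles 1 and 2 swap velocities; positions: p0=25/3 p1=44/3 p2=44/3 p3=97/6; velocities now: v0=-4 v1=-2 v2=4 v3=1
Collision at t=8/3: particles 2 and 3 swap velocities; positions: p0=19/3 p1=41/3 p2=50/3 p3=50/3; velocities now: v0=-4 v1=-2 v2=1 v3=4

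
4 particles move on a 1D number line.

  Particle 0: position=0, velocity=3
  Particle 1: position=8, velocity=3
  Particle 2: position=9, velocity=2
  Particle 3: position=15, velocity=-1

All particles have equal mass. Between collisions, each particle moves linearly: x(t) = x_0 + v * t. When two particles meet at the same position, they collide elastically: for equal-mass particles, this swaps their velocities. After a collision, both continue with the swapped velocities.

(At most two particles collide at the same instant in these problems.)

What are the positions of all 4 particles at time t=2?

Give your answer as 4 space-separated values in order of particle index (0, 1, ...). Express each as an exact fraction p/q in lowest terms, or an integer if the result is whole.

Collision at t=1: particles 1 and 2 swap velocities; positions: p0=3 p1=11 p2=11 p3=14; velocities now: v0=3 v1=2 v2=3 v3=-1
Collision at t=7/4: particles 2 and 3 swap velocities; positions: p0=21/4 p1=25/2 p2=53/4 p3=53/4; velocities now: v0=3 v1=2 v2=-1 v3=3
Collision at t=2: particles 1 and 2 swap velocities; positions: p0=6 p1=13 p2=13 p3=14; velocities now: v0=3 v1=-1 v2=2 v3=3
Advance to t=2 (no further collisions before then); velocities: v0=3 v1=-1 v2=2 v3=3; positions = 6 13 13 14

Answer: 6 13 13 14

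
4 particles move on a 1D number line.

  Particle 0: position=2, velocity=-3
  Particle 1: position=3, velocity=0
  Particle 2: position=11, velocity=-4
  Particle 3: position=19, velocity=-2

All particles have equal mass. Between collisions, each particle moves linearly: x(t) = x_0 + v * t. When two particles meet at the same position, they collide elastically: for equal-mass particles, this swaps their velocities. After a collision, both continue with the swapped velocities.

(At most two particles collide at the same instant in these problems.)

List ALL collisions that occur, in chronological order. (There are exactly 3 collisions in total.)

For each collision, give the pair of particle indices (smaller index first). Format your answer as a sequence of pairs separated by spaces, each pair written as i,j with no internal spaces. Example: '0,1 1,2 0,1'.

Collision at t=2: particles 1 and 2 swap velocities; positions: p0=-4 p1=3 p2=3 p3=15; velocities now: v0=-3 v1=-4 v2=0 v3=-2
Collision at t=8: particles 2 and 3 swap velocities; positions: p0=-22 p1=-21 p2=3 p3=3; velocities now: v0=-3 v1=-4 v2=-2 v3=0
Collision at t=9: particles 0 and 1 swap velocities; positions: p0=-25 p1=-25 p2=1 p3=3; velocities now: v0=-4 v1=-3 v2=-2 v3=0

Answer: 1,2 2,3 0,1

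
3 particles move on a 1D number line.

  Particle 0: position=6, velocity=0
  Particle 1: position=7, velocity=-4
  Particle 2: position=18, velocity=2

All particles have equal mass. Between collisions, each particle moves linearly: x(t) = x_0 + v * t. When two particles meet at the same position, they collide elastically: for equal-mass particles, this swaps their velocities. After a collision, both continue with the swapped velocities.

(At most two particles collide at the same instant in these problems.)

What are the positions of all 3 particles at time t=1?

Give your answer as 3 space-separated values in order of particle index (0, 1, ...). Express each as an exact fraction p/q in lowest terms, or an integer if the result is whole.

Answer: 3 6 20

Derivation:
Collision at t=1/4: particles 0 and 1 swap velocities; positions: p0=6 p1=6 p2=37/2; velocities now: v0=-4 v1=0 v2=2
Advance to t=1 (no further collisions before then); velocities: v0=-4 v1=0 v2=2; positions = 3 6 20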